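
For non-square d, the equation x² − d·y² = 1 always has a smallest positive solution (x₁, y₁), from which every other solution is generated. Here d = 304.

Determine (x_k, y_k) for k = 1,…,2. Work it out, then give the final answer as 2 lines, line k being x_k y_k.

57799 3315
6681448801 383207370

[17; 2,3,2,1,1,1,1,1,2,3,2,34] for √304; ℓ=12 ⇒ convergent index 11
a_0=17:  p_0=17·1+0=17,  q_0=17·0+1=1
a_1=2:  p_1=2·17+1=35,  q_1=2·1+0=2
…
a_3=2:  p_3=2·122+35=279,  q_3=2·7+2=16
a_4=1:  p_4=1·279+122=401,  q_4=1·16+7=23
…
a_6=1:  p_6=1·680+401=1081,  q_6=1·39+23=62
a_7=1:  p_7=1·1081+680=1761,  q_7=1·62+39=101
a_8=1:  p_8=1·1761+1081=2842,  q_8=1·101+62=163
a_9=2:  p_9=2·2842+1761=7445,  q_9=2·163+101=427
a_10=3:  p_10=3·7445+2842=25177,  q_10=3·427+163=1444
a_11=2:  p_11=2·25177+7445=57799,  q_11=2·1444+427=3315
fundamental: x₁=57799, y₁=3315  (since 3340724401 − 304·10989225 = 1)
n=2: (57799,3315)∘(57799,3315) = (57799·57799+304·3315·3315, 57799·3315+3315·57799) = (6681448801,383207370)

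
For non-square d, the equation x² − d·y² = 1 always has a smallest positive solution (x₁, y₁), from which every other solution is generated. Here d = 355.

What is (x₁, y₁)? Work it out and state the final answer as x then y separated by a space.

954809 50676

√355 → a₀=18, period (1,5,3,3,1,6,1,3,3,5,1,36); ℓ=12 even so k=11
a_0=18:  p_0=18·1+0=18,  q_0=18·0+1=1
a_1=1:  p_1=1·18+1=19,  q_1=1·1+0=1
…
a_3=3:  p_3=3·113+19=358,  q_3=3·6+1=19
…
a_5=1:  p_5=1·1187+358=1545,  q_5=1·63+19=82
a_6=6:  p_6=6·1545+1187=10457,  q_6=6·82+63=555
a_7=1:  p_7=1·10457+1545=12002,  q_7=1·555+82=637
a_8=3:  p_8=3·12002+10457=46463,  q_8=3·637+555=2466
a_9=3:  p_9=3·46463+12002=151391,  q_9=3·2466+637=8035
a_10=5:  p_10=5·151391+46463=803418,  q_10=5·8035+2466=42641
a_11=1:  p_11=1·803418+151391=954809,  q_11=1·42641+8035=50676
fundamental: x₁=954809, y₁=50676  (since 911660226481 − 355·2568056976 = 1)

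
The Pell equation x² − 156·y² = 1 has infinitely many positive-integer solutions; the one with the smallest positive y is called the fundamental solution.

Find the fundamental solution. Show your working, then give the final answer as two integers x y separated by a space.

√156 = [12; 2,24, …], period ℓ=2 (even) → k=1
step 0: (12, 1)  from 12·(1,0) + (0,1)
step 1: (25, 2)  from 2·(12,1) + (1,0)
fundamental: x₁=25, y₁=2  (since 625 − 156·4 = 1)

25 2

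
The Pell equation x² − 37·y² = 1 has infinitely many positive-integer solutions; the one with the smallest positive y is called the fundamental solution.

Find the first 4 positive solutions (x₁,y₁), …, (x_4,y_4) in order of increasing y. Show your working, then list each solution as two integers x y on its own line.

d=37: √d = [6; 12] (ℓ=1, odd), read p_1/q_1
a_0=6:  p_0=6·1+0=6,  q_0=6·0+1=1
a_1=12:  p_1=12·6+1=73,  q_1=12·1+0=12
fundamental: x₁=73, y₁=12  (since 5329 − 37·144 = 1)
(73+12√37)^2 = 10657 + 1752√37
(73+12√37)^3 = 1555849 + 255780√37
(73+12√37)^4 = 227143297 + 37342128√37

73 12
10657 1752
1555849 255780
227143297 37342128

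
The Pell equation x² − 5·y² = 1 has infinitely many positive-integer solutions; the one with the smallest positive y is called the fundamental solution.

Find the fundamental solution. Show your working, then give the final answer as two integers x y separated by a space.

9 4

d=5: √d = [2; 4] (ℓ=1, odd), read p_1/q_1
a_0=2:  p_0=2·1+0=2,  q_0=2·0+1=1
a_1=4:  p_1=4·2+1=9,  q_1=4·1+0=4
fundamental: x₁=9, y₁=4  (since 81 − 5·16 = 1)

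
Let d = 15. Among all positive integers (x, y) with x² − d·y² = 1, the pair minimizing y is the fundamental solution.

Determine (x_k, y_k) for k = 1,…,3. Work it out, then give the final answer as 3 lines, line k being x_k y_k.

4 1
31 8
244 63

[3; 1,6] for √15; ℓ=2 ⇒ convergent index 1
i=0: a=3 ⇒ p=3, q=1
i=1: a=1 ⇒ p=4, q=1
(x₁, y₁) = (4, 1);  4² − 15·1² = 1 ✓
(4+1√15)^2 = 31 + 8√15
(4+1√15)^3 = 244 + 63√15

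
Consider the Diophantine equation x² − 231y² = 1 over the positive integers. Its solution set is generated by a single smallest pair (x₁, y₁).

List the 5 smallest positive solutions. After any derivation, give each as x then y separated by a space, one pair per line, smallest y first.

76 5
11551 760
1755676 115515
266851201 17557520
40559626876 2668627525

√231 → a₀=15, period (5,30); ℓ=2 even so k=1
i=0: a=15 ⇒ p=15, q=1
i=1: a=5 ⇒ p=76, q=5
fundamental: x₁=76, y₁=5  (since 5776 − 231·25 = 1)
k=2:  x_2 = 76·76+231·5·5 = 11551,  y_2 = 76·5+5·76 = 760
k=3:  x_3 = 76·11551+231·5·760 = 1755676,  y_3 = 76·760+5·11551 = 115515
k=4:  x_4 = 76·1755676+231·5·115515 = 266851201,  y_4 = 76·115515+5·1755676 = 17557520
k=5:  x_5 = 76·266851201+231·5·17557520 = 40559626876,  y_5 = 76·17557520+5·266851201 = 2668627525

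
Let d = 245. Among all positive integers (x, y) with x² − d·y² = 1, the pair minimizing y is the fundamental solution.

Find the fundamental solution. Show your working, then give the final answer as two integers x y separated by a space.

51841 3312

d=245: √d = [15; 1,1,1,7,6,7,1,1,1,30] (ℓ=10, even), read p_9/q_9
a_0=15:  p_0=15·1+0=15,  q_0=15·0+1=1
a_1=1:  p_1=1·15+1=16,  q_1=1·1+0=1
a_2=1:  p_2=1·16+15=31,  q_2=1·1+1=2
a_3=1:  p_3=1·31+16=47,  q_3=1·2+1=3
a_4=7:  p_4=7·47+31=360,  q_4=7·3+2=23
a_5=6:  p_5=6·360+47=2207,  q_5=6·23+3=141
a_6=7:  p_6=7·2207+360=15809,  q_6=7·141+23=1010
a_7=1:  p_7=1·15809+2207=18016,  q_7=1·1010+141=1151
a_8=1:  p_8=1·18016+15809=33825,  q_8=1·1151+1010=2161
a_9=1:  p_9=1·33825+18016=51841,  q_9=1·2161+1151=3312
→ (51841, 3312).  Check: 51841²=2687489281, 245·3312²=2687489280, difference 1.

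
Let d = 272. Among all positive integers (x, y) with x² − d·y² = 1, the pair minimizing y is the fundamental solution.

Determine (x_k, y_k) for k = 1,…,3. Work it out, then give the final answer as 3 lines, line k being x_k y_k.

33 2
2177 132
143649 8710

d=272: √d = [16; 2,32] (ℓ=2, even), read p_1/q_1
k=0  a_k=16  p_k/q_k = 16/1
k=1  a_k=2  p_k/q_k = 33/2
→ (33, 2).  Check: 33²=1089, 272·2²=1088, difference 1.
(33+2√272)^2 = 2177 + 132√272
(33+2√272)^3 = 143649 + 8710√272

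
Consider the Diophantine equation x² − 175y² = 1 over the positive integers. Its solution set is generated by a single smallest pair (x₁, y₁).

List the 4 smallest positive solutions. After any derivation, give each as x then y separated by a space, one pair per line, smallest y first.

2024 153
8193151 619344
33165873224 2507104359
134255446617601 10148757825888

√175 = [13; 4,2,1,2,4,26, …], period ℓ=6 (even) → k=5
step 0: (13, 1)  from 13·(1,0) + (0,1)
step 1: (53, 4)  from 4·(13,1) + (1,0)
…
step 3: (172, 13)  from 1·(119,9) + (53,4)
step 4: (463, 35)  from 2·(172,13) + (119,9)
step 5: (2024, 153)  from 4·(463,35) + (172,13)
fundamental: x₁=2024, y₁=153  (since 4096576 − 175·23409 = 1)
k=2:  x_2 = 2024·2024+175·153·153 = 8193151,  y_2 = 2024·153+153·2024 = 619344
k=3:  x_3 = 2024·8193151+175·153·619344 = 33165873224,  y_3 = 2024·619344+153·8193151 = 2507104359
k=4:  x_4 = 2024·33165873224+175·153·2507104359 = 134255446617601,  y_4 = 2024·2507104359+153·33165873224 = 10148757825888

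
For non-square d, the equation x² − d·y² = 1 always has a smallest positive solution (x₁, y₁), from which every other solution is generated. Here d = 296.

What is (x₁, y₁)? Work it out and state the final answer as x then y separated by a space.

d=296: √d = [17; 4,1,7,1,4,34] (ℓ=6, even), read p_5/q_5
k=0  a_k=17  p_k/q_k = 17/1
k=1  a_k=4  p_k/q_k = 69/4
…
k=3  a_k=7  p_k/q_k = 671/39
k=4  a_k=1  p_k/q_k = 757/44
k=5  a_k=4  p_k/q_k = 3699/215
→ (3699, 215).  Check: 3699²=13682601, 296·215²=13682600, difference 1.

3699 215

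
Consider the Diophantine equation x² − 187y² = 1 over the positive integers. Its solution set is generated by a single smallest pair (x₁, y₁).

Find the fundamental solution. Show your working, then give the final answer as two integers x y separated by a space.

1682 123

d=187: √d = [13; 1,2,13,2,1,26] (ℓ=6, even), read p_5/q_5
step 0: (13, 1)  from 13·(1,0) + (0,1)
…
step 4: (1135, 83)  from 2·(547,40) + (41,3)
step 5: (1682, 123)  from 1·(1135,83) + (547,40)
(x₁, y₁) = (1682, 123);  1682² − 187·123² = 1 ✓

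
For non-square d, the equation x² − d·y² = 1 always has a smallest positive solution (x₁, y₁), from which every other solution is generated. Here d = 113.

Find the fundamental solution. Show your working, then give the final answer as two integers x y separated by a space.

1204353 113296

d=113: √d = [10; 1,1,1,2,2,1,1,1,20] (ℓ=9, odd), read p_17/q_17
step 0: (10, 1)  from 10·(1,0) + (0,1)
step 1: (11, 1)  from 1·(10,1) + (1,0)
…
step 3: (32, 3)  from 1·(21,2) + (11,1)
…
step 6: (287, 27)  from 1·(202,19) + (85,8)
step 7: (489, 46)  from 1·(287,27) + (202,19)
step 8: (776, 73)  from 1·(489,46) + (287,27)
step 9: (16009, 1506)  from 20·(776,73) + (489,46)
step 10: (16785, 1579)  from 1·(16009,1506) + (776,73)
…
step 12: (49579, 4664)  from 1·(32794,3085) + (16785,1579)
step 13: (131952, 12413)  from 2·(49579,4664) + (32794,3085)
step 14: (313483, 29490)  from 2·(131952,12413) + (49579,4664)
step 15: (445435, 41903)  from 1·(313483,29490) + (131952,12413)
step 16: (758918, 71393)  from 1·(445435,41903) + (313483,29490)
step 17: (1204353, 113296)  from 1·(758918,71393) + (445435,41903)
→ (1204353, 113296).  Check: 1204353²=1450466148609, 113·113296²=1450466148608, difference 1.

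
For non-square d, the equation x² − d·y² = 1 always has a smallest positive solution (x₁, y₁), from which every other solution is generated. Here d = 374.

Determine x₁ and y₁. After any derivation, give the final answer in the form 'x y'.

[19; 2,1,18,1,2,38] for √374; ℓ=6 ⇒ convergent index 5
k=0  a_k=19  p_k/q_k = 19/1
k=1  a_k=2  p_k/q_k = 39/2
…
k=3  a_k=18  p_k/q_k = 1083/56
k=4  a_k=1  p_k/q_k = 1141/59
k=5  a_k=2  p_k/q_k = 3365/174
→ (3365, 174).  Check: 3365²=11323225, 374·174²=11323224, difference 1.

3365 174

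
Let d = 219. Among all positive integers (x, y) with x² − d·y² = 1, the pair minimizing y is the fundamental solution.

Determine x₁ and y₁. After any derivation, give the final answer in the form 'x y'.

74 5

[14; 1,3,1,28] for √219; ℓ=4 ⇒ convergent index 3
k=0  a_k=14  p_k/q_k = 14/1
…
k=2  a_k=3  p_k/q_k = 59/4
k=3  a_k=1  p_k/q_k = 74/5
fundamental: x₁=74, y₁=5  (since 5476 − 219·25 = 1)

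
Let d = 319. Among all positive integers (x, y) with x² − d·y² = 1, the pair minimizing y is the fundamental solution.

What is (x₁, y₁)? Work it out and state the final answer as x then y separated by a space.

12901780 722361

[17; 1,6,5,1,4,…,6,1,34] for √319; ℓ=14 ⇒ convergent index 13
step 0: (17, 1)  from 17·(1,0) + (0,1)
…
step 4: (768, 43)  from 1·(643,36) + (125,7)
…
step 7: (15628, 875)  from 1·(11913,667) + (3715,208)
…
step 12: (11102899, 621643)  from 6·(1798881,100718) + (309613,17335)
step 13: (12901780, 722361)  from 1·(11102899,621643) + (1798881,100718)
→ (12901780, 722361).  Check: 12901780²=166455927168400, 319·722361²=166455927168399, difference 1.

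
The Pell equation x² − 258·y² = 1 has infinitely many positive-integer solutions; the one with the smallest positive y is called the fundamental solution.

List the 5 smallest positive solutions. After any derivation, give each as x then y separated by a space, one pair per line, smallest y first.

√258 = [16; 16,32, …], period ℓ=2 (even) → k=1
i=0: a=16 ⇒ p=16, q=1
i=1: a=16 ⇒ p=257, q=16
(x₁, y₁) = (257, 16);  257² − 258·16² = 1 ✓
k=2:  x_2 = 257·257+258·16·16 = 132097,  y_2 = 257·16+16·257 = 8224
k=3:  x_3 = 257·132097+258·16·8224 = 67897601,  y_3 = 257·8224+16·132097 = 4227120
k=4:  x_4 = 257·67897601+258·16·4227120 = 34899234817,  y_4 = 257·4227120+16·67897601 = 2172731456
k=5:  x_5 = 257·34899234817+258·16·2172731456 = 17938138798337,  y_5 = 257·2172731456+16·34899234817 = 1116779741264

257 16
132097 8224
67897601 4227120
34899234817 2172731456
17938138798337 1116779741264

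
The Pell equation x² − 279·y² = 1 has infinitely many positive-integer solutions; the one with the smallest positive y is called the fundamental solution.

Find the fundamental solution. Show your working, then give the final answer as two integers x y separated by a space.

√279 → a₀=16, period (1,2,2,1,2,2,1,32); ℓ=8 even so k=7
step 0: (16, 1)  from 16·(1,0) + (0,1)
step 1: (17, 1)  from 1·(16,1) + (1,0)
step 2: (50, 3)  from 2·(17,1) + (16,1)
step 3: (117, 7)  from 2·(50,3) + (17,1)
step 4: (167, 10)  from 1·(117,7) + (50,3)
step 5: (451, 27)  from 2·(167,10) + (117,7)
step 6: (1069, 64)  from 2·(451,27) + (167,10)
step 7: (1520, 91)  from 1·(1069,64) + (451,27)
(x₁, y₁) = (1520, 91);  1520² − 279·91² = 1 ✓

1520 91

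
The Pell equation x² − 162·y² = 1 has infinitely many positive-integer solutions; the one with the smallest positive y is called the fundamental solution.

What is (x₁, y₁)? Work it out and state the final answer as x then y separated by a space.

19601 1540

[12; 1,2,1,2,12,2,1,2,1,24] for √162; ℓ=10 ⇒ convergent index 9
a_0=12:  p_0=12·1+0=12,  q_0=12·0+1=1
a_1=1:  p_1=1·12+1=13,  q_1=1·1+0=1
a_2=2:  p_2=2·13+12=38,  q_2=2·1+1=3
…
a_4=2:  p_4=2·51+38=140,  q_4=2·4+3=11
a_5=12:  p_5=12·140+51=1731,  q_5=12·11+4=136
a_6=2:  p_6=2·1731+140=3602,  q_6=2·136+11=283
a_7=1:  p_7=1·3602+1731=5333,  q_7=1·283+136=419
a_8=2:  p_8=2·5333+3602=14268,  q_8=2·419+283=1121
a_9=1:  p_9=1·14268+5333=19601,  q_9=1·1121+419=1540
(x₁, y₁) = (19601, 1540);  19601² − 162·1540² = 1 ✓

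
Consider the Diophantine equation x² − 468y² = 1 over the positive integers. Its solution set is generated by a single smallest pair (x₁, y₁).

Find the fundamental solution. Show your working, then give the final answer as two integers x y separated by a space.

649 30

d=468: √d = [21; 1,1,1,2,1,1,1,42] (ℓ=8, even), read p_7/q_7
k=0  a_k=21  p_k/q_k = 21/1
k=1  a_k=1  p_k/q_k = 22/1
k=2  a_k=1  p_k/q_k = 43/2
…
k=4  a_k=2  p_k/q_k = 173/8
k=5  a_k=1  p_k/q_k = 238/11
k=6  a_k=1  p_k/q_k = 411/19
k=7  a_k=1  p_k/q_k = 649/30
fundamental: x₁=649, y₁=30  (since 421201 − 468·900 = 1)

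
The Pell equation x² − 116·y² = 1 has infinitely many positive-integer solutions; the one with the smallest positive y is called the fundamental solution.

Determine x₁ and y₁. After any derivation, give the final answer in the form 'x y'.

9801 910

[10; 1,3,2,1,4,1,2,3,1,20] for √116; ℓ=10 ⇒ convergent index 9
k=0  a_k=10  p_k/q_k = 10/1
k=1  a_k=1  p_k/q_k = 11/1
…
k=6  a_k=1  p_k/q_k = 797/74
k=7  a_k=2  p_k/q_k = 2251/209
k=8  a_k=3  p_k/q_k = 7550/701
k=9  a_k=1  p_k/q_k = 9801/910
(x₁, y₁) = (9801, 910);  9801² − 116·910² = 1 ✓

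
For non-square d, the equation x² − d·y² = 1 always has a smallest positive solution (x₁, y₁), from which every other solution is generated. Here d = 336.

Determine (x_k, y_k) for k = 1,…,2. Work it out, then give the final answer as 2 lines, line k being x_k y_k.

55 3
6049 330

√336 → a₀=18, period (3,36); ℓ=2 even so k=1
step 0: (18, 1)  from 18·(1,0) + (0,1)
step 1: (55, 3)  from 3·(18,1) + (1,0)
(x₁, y₁) = (55, 3);  55² − 336·3² = 1 ✓
(55+3√336)^2 = 6049 + 330√336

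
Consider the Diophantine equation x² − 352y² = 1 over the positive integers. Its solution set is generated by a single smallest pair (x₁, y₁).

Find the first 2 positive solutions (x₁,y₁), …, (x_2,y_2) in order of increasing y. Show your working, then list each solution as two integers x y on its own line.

77617 4137
12048797377 642203058

[18; 1,3,5,9,5,3,1,36] for √352; ℓ=8 ⇒ convergent index 7
step 0: (18, 1)  from 18·(1,0) + (0,1)
…
step 3: (394, 21)  from 5·(75,4) + (19,1)
…
step 5: (18499, 986)  from 5·(3621,193) + (394,21)
step 6: (59118, 3151)  from 3·(18499,986) + (3621,193)
step 7: (77617, 4137)  from 1·(59118,3151) + (18499,986)
→ (77617, 4137).  Check: 77617²=6024398689, 352·4137²=6024398688, difference 1.
k=2:  x_2 = 77617·77617+352·4137·4137 = 12048797377,  y_2 = 77617·4137+4137·77617 = 642203058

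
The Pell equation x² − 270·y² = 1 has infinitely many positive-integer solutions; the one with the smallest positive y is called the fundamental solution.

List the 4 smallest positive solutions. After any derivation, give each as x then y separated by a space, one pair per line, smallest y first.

√270 → a₀=16, period (2,3,6,3,2,32); ℓ=6 even so k=5
a_0=16:  p_0=16·1+0=16,  q_0=16·0+1=1
…
a_3=6:  p_3=6·115+33=723,  q_3=6·7+2=44
a_4=3:  p_4=3·723+115=2284,  q_4=3·44+7=139
a_5=2:  p_5=2·2284+723=5291,  q_5=2·139+44=322
→ (5291, 322).  Check: 5291²=27994681, 270·322²=27994680, difference 1.
n=2: (5291,322)∘(5291,322) = (5291·5291+270·322·322, 5291·322+322·5291) = (55989361,3407404)
n=3: (55989361,3407404)∘(5291,322) = (5291·55989361+270·322·3407404, 5291·3407404+322·55989361) = (592479412811,36057148806)
n=4: (592479412811,36057148806)∘(5291,322) = (5291·592479412811+270·322·36057148806, 5291·36057148806+322·592479412811) = (6269617090376641,381556745257688)

5291 322
55989361 3407404
592479412811 36057148806
6269617090376641 381556745257688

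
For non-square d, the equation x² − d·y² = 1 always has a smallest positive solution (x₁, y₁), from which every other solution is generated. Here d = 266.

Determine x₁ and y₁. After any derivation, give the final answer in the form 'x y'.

685 42

d=266: √d = [16; 3,4,3,32] (ℓ=4, even), read p_3/q_3
k=0  a_k=16  p_k/q_k = 16/1
k=1  a_k=3  p_k/q_k = 49/3
k=2  a_k=4  p_k/q_k = 212/13
k=3  a_k=3  p_k/q_k = 685/42
→ (685, 42).  Check: 685²=469225, 266·42²=469224, difference 1.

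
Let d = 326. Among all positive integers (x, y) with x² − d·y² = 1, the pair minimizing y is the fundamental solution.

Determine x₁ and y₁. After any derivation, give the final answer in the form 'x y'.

325 18

d=326: √d = [18; 18,36] (ℓ=2, even), read p_1/q_1
k=0  a_k=18  p_k/q_k = 18/1
k=1  a_k=18  p_k/q_k = 325/18
fundamental: x₁=325, y₁=18  (since 105625 − 326·324 = 1)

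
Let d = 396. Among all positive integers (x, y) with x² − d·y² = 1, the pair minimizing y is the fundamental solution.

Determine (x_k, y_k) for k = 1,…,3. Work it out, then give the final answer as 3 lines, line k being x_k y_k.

[19; 1,8,1,38] for √396; ℓ=4 ⇒ convergent index 3
i=0: a=19 ⇒ p=19, q=1
…
i=2: a=8 ⇒ p=179, q=9
i=3: a=1 ⇒ p=199, q=10
→ (199, 10).  Check: 199²=39601, 396·10²=39600, difference 1.
(199+10√396)^2 = 79201 + 3980√396
(199+10√396)^3 = 31521799 + 1584030√396

199 10
79201 3980
31521799 1584030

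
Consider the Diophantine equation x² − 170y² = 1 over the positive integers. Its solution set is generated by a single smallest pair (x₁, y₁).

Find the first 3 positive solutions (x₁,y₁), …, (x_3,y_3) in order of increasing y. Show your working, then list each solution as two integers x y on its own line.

339 26
229841 17628
155831859 11951758

[13; 26] for √170; ℓ=1 ⇒ convergent index 1
i=0: a=13 ⇒ p=13, q=1
i=1: a=26 ⇒ p=339, q=26
→ (339, 26).  Check: 339²=114921, 170·26²=114920, difference 1.
(x_2, y_2) = (339·339 + 170·26·26, 339·26 + 26·339) = (229841, 17628)
(x_3, y_3) = (339·229841 + 170·26·17628, 339·17628 + 26·229841) = (155831859, 11951758)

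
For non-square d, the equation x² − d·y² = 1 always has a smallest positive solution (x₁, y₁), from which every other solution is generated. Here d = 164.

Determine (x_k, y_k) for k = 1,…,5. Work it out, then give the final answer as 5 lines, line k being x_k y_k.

2049 160
8396801 655680
34410088449 2686976480
141012534067201 11011228959360
577869330197301249 45124013588480800

√164 = [12; 1,4,6,4,1,24, …], period ℓ=6 (even) → k=5
i=0: a=12 ⇒ p=12, q=1
…
i=4: a=4 ⇒ p=1652, q=129
i=5: a=1 ⇒ p=2049, q=160
(x₁, y₁) = (2049, 160);  2049² − 164·160² = 1 ✓
k=2:  x_2 = 2049·2049+164·160·160 = 8396801,  y_2 = 2049·160+160·2049 = 655680
k=3:  x_3 = 2049·8396801+164·160·655680 = 34410088449,  y_3 = 2049·655680+160·8396801 = 2686976480
k=4:  x_4 = 2049·34410088449+164·160·2686976480 = 141012534067201,  y_4 = 2049·2686976480+160·34410088449 = 11011228959360
k=5:  x_5 = 2049·141012534067201+164·160·11011228959360 = 577869330197301249,  y_5 = 2049·11011228959360+160·141012534067201 = 45124013588480800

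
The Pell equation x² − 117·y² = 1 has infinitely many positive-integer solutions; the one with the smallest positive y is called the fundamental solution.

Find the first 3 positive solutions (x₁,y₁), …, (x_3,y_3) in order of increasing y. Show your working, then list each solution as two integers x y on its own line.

649 60
842401 77880
1093435849 101088180

√117 → a₀=10, period (1,4,2,4,1,20); ℓ=6 even so k=5
step 0: (10, 1)  from 10·(1,0) + (0,1)
…
step 2: (54, 5)  from 4·(11,1) + (10,1)
step 3: (119, 11)  from 2·(54,5) + (11,1)
step 4: (530, 49)  from 4·(119,11) + (54,5)
step 5: (649, 60)  from 1·(530,49) + (119,11)
(x₁, y₁) = (649, 60);  649² − 117·60² = 1 ✓
k=2:  x_2 = 649·649+117·60·60 = 842401,  y_2 = 649·60+60·649 = 77880
k=3:  x_3 = 649·842401+117·60·77880 = 1093435849,  y_3 = 649·77880+60·842401 = 101088180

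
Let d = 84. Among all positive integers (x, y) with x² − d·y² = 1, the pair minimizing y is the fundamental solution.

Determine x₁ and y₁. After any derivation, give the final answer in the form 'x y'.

√84 = [9; 6,18, …], period ℓ=2 (even) → k=1
step 0: (9, 1)  from 9·(1,0) + (0,1)
step 1: (55, 6)  from 6·(9,1) + (1,0)
(x₁, y₁) = (55, 6);  55² − 84·6² = 1 ✓

55 6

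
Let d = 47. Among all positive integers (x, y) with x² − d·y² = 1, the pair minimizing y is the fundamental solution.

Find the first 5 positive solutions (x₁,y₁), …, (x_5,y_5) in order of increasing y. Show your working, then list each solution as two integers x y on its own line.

48 7
4607 672
442224 64505
42448897 6191808
4074651888 594349063

d=47: √d = [6; 1,5,1,12] (ℓ=4, even), read p_3/q_3
k=0  a_k=6  p_k/q_k = 6/1
k=1  a_k=1  p_k/q_k = 7/1
k=2  a_k=5  p_k/q_k = 41/6
k=3  a_k=1  p_k/q_k = 48/7
→ (48, 7).  Check: 48²=2304, 47·7²=2303, difference 1.
n=2: (48,7)∘(48,7) = (48·48+47·7·7, 48·7+7·48) = (4607,672)
n=3: (4607,672)∘(48,7) = (48·4607+47·7·672, 48·672+7·4607) = (442224,64505)
n=4: (442224,64505)∘(48,7) = (48·442224+47·7·64505, 48·64505+7·442224) = (42448897,6191808)
n=5: (42448897,6191808)∘(48,7) = (48·42448897+47·7·6191808, 48·6191808+7·42448897) = (4074651888,594349063)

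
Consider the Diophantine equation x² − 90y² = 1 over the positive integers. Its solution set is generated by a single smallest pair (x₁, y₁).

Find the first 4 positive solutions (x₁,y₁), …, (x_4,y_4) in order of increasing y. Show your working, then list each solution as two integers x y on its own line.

√90 = [9; 2,18, …], period ℓ=2 (even) → k=1
a_0=9:  p_0=9·1+0=9,  q_0=9·0+1=1
a_1=2:  p_1=2·9+1=19,  q_1=2·1+0=2
→ (19, 2).  Check: 19²=361, 90·2²=360, difference 1.
(x_2, y_2) = (19·19 + 90·2·2, 19·2 + 2·19) = (721, 76)
(x_3, y_3) = (19·721 + 90·2·76, 19·76 + 2·721) = (27379, 2886)
(x_4, y_4) = (19·27379 + 90·2·2886, 19·2886 + 2·27379) = (1039681, 109592)

19 2
721 76
27379 2886
1039681 109592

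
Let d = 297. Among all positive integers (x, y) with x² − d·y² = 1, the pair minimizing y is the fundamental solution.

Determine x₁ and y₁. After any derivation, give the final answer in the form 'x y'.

48599 2820

√297 → a₀=17, period (4,3,1,1,2,1,1,3,4,34); ℓ=10 even so k=9
i=0: a=17 ⇒ p=17, q=1
…
i=4: a=1 ⇒ p=517, q=30
i=5: a=2 ⇒ p=1327, q=77
…
i=8: a=3 ⇒ p=11357, q=659
i=9: a=4 ⇒ p=48599, q=2820
→ (48599, 2820).  Check: 48599²=2361862801, 297·2820²=2361862800, difference 1.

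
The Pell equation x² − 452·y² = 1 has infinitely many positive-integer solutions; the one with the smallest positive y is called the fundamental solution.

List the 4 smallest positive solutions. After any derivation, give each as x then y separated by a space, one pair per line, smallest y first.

√452 → a₀=21, period (3,1,5,3,10,3,5,1,3,42); ℓ=10 even so k=9
step 0: (21, 1)  from 21·(1,0) + (0,1)
step 1: (64, 3)  from 3·(21,1) + (1,0)
…
step 3: (489, 23)  from 5·(85,4) + (64,3)
…
step 5: (16009, 753)  from 10·(1552,73) + (489,23)
step 6: (49579, 2332)  from 3·(16009,753) + (1552,73)
step 7: (263904, 12413)  from 5·(49579,2332) + (16009,753)
step 8: (313483, 14745)  from 1·(263904,12413) + (49579,2332)
step 9: (1204353, 56648)  from 3·(313483,14745) + (263904,12413)
(x₁, y₁) = (1204353, 56648);  1204353² − 452·56648² = 1 ✓
k=2:  x_2 = 1204353·1204353+452·56648·56648 = 2900932297217,  y_2 = 1204353·56648+56648·1204353 = 136448377488
k=3:  x_3 = 1204353·2900932297217+452·56648·136448377488 = 6987493029899166849,  y_3 = 1204353·136448377488+56648·2900932297217 = 328664025545553880
k=4:  x_4 = 1204353·6987493029899166849+452·56648·328664025545553880 = 16830816386073401651890177,  y_4 = 1204353·328664025545553880+56648·6987493029899166849 = 791655010315592455701792

1204353 56648
2900932297217 136448377488
6987493029899166849 328664025545553880
16830816386073401651890177 791655010315592455701792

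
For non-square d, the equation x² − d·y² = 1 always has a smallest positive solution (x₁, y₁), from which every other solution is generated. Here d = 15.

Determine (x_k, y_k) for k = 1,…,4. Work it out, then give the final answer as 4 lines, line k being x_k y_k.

d=15: √d = [3; 1,6] (ℓ=2, even), read p_1/q_1
k=0  a_k=3  p_k/q_k = 3/1
k=1  a_k=1  p_k/q_k = 4/1
fundamental: x₁=4, y₁=1  (since 16 − 15·1 = 1)
n=2: (4,1)∘(4,1) = (4·4+15·1·1, 4·1+1·4) = (31,8)
n=3: (31,8)∘(4,1) = (4·31+15·1·8, 4·8+1·31) = (244,63)
n=4: (244,63)∘(4,1) = (4·244+15·1·63, 4·63+1·244) = (1921,496)

4 1
31 8
244 63
1921 496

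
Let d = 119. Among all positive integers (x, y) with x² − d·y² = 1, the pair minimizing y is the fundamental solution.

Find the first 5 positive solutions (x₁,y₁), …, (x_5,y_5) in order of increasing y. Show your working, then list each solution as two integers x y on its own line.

120 11
28799 2640
6911640 633589
1658764801 152058720
398096640600 36493459211

[10; 1,9,1,20] for √119; ℓ=4 ⇒ convergent index 3
step 0: (10, 1)  from 10·(1,0) + (0,1)
step 1: (11, 1)  from 1·(10,1) + (1,0)
step 2: (109, 10)  from 9·(11,1) + (10,1)
step 3: (120, 11)  from 1·(109,10) + (11,1)
fundamental: x₁=120, y₁=11  (since 14400 − 119·121 = 1)
k=2:  x_2 = 120·120+119·11·11 = 28799,  y_2 = 120·11+11·120 = 2640
k=3:  x_3 = 120·28799+119·11·2640 = 6911640,  y_3 = 120·2640+11·28799 = 633589
k=4:  x_4 = 120·6911640+119·11·633589 = 1658764801,  y_4 = 120·633589+11·6911640 = 152058720
k=5:  x_5 = 120·1658764801+119·11·152058720 = 398096640600,  y_5 = 120·152058720+11·1658764801 = 36493459211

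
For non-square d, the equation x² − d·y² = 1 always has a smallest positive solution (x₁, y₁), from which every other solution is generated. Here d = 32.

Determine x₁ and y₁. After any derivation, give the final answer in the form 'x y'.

[5; 1,1,1,10] for √32; ℓ=4 ⇒ convergent index 3
a_0=5:  p_0=5·1+0=5,  q_0=5·0+1=1
a_1=1:  p_1=1·5+1=6,  q_1=1·1+0=1
a_2=1:  p_2=1·6+5=11,  q_2=1·1+1=2
a_3=1:  p_3=1·11+6=17,  q_3=1·2+1=3
→ (17, 3).  Check: 17²=289, 32·3²=288, difference 1.

17 3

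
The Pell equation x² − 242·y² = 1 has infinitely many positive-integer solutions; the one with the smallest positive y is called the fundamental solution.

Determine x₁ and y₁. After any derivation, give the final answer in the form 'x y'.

19601 1260

√242 = [15; 1,1,3,1,14,1,3,1,1,30, …], period ℓ=10 (even) → k=9
step 0: (15, 1)  from 15·(1,0) + (0,1)
…
step 2: (31, 2)  from 1·(16,1) + (15,1)
…
step 5: (2069, 133)  from 14·(140,9) + (109,7)
…
step 7: (8696, 559)  from 3·(2209,142) + (2069,133)
step 8: (10905, 701)  from 1·(8696,559) + (2209,142)
step 9: (19601, 1260)  from 1·(10905,701) + (8696,559)
fundamental: x₁=19601, y₁=1260  (since 384199201 − 242·1587600 = 1)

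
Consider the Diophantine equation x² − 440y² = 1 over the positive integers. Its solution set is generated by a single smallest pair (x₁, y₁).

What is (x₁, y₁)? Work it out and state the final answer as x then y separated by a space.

21 1

√440 → a₀=20, period (1,40); ℓ=2 even so k=1
a_0=20:  p_0=20·1+0=20,  q_0=20·0+1=1
a_1=1:  p_1=1·20+1=21,  q_1=1·1+0=1
→ (21, 1).  Check: 21²=441, 440·1²=440, difference 1.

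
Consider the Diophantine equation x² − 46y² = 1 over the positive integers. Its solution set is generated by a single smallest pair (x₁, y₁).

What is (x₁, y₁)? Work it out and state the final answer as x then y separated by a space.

24335 3588

d=46: √d = [6; 1,3,1,1,2,6,2,1,1,3,1,12] (ℓ=12, even), read p_11/q_11
a_0=6:  p_0=6·1+0=6,  q_0=6·0+1=1
…
a_4=1:  p_4=1·34+27=61,  q_4=1·5+4=9
a_5=2:  p_5=2·61+34=156,  q_5=2·9+5=23
a_6=6:  p_6=6·156+61=997,  q_6=6·23+9=147
…
a_8=1:  p_8=1·2150+997=3147,  q_8=1·317+147=464
…
a_10=3:  p_10=3·5297+3147=19038,  q_10=3·781+464=2807
a_11=1:  p_11=1·19038+5297=24335,  q_11=1·2807+781=3588
→ (24335, 3588).  Check: 24335²=592192225, 46·3588²=592192224, difference 1.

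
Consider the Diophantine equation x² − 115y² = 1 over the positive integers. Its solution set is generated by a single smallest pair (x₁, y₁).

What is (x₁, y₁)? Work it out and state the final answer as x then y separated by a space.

d=115: √d = [10; 1,2,1,1,1,1,1,2,1,20] (ℓ=10, even), read p_9/q_9
k=0  a_k=10  p_k/q_k = 10/1
…
k=2  a_k=2  p_k/q_k = 32/3
…
k=6  a_k=1  p_k/q_k = 193/18
…
k=8  a_k=2  p_k/q_k = 815/76
k=9  a_k=1  p_k/q_k = 1126/105
fundamental: x₁=1126, y₁=105  (since 1267876 − 115·11025 = 1)

1126 105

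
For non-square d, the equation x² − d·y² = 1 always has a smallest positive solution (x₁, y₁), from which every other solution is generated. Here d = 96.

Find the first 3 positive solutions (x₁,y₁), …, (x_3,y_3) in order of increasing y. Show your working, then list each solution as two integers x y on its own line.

√96 → a₀=9, period (1,3,1,18); ℓ=4 even so k=3
a_0=9:  p_0=9·1+0=9,  q_0=9·0+1=1
…
a_2=3:  p_2=3·10+9=39,  q_2=3·1+1=4
a_3=1:  p_3=1·39+10=49,  q_3=1·4+1=5
(x₁, y₁) = (49, 5);  49² − 96·5² = 1 ✓
n=2: (49,5)∘(49,5) = (49·49+96·5·5, 49·5+5·49) = (4801,490)
n=3: (4801,490)∘(49,5) = (49·4801+96·5·490, 49·490+5·4801) = (470449,48015)

49 5
4801 490
470449 48015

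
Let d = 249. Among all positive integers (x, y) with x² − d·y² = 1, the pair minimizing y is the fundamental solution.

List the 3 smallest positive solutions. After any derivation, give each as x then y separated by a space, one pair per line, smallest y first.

d=249: √d = [15; 1,3,1,1,5,…,3,1,30] (ℓ=16, even), read p_15/q_15
i=0: a=15 ⇒ p=15, q=1
…
i=9: a=3 ⇒ p=113835, q=7214
i=10: a=1 ⇒ p=150586, q=9543
…
i=13: a=1 ⇒ p=1884116, q=119401
i=14: a=3 ⇒ p=6669699, q=422675
i=15: a=1 ⇒ p=8553815, q=542076
fundamental: x₁=8553815, y₁=542076  (since 73167751054225 − 249·293846389776 = 1)
(x_2, y_2) = (8553815·8553815 + 249·542076·542076, 8553815·542076 + 542076·8553815) = (146335502108449, 9273635639880)
(x_3, y_3) = (8553815·146335502108449 + 249·542076·9273635639880, 8553815·9273635639880 + 542076·146335502108449) = (2503453625935556812055, 158649927281879742324)

8553815 542076
146335502108449 9273635639880
2503453625935556812055 158649927281879742324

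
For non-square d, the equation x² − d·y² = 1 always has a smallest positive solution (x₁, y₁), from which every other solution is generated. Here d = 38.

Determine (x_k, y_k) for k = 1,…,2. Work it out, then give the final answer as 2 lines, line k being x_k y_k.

37 6
2737 444

d=38: √d = [6; 6,12] (ℓ=2, even), read p_1/q_1
k=0  a_k=6  p_k/q_k = 6/1
k=1  a_k=6  p_k/q_k = 37/6
fundamental: x₁=37, y₁=6  (since 1369 − 38·36 = 1)
k=2:  x_2 = 37·37+38·6·6 = 2737,  y_2 = 37·6+6·37 = 444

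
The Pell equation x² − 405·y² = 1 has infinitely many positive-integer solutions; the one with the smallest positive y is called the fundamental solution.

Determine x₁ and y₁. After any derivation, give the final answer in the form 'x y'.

√405 = [20; 8,40, …], period ℓ=2 (even) → k=1
step 0: (20, 1)  from 20·(1,0) + (0,1)
step 1: (161, 8)  from 8·(20,1) + (1,0)
→ (161, 8).  Check: 161²=25921, 405·8²=25920, difference 1.

161 8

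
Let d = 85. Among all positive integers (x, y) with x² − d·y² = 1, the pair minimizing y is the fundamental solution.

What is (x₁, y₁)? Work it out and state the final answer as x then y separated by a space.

285769 30996

[9; 4,1,1,4,18] for √85; ℓ=5 ⇒ convergent index 9
a_0=9:  p_0=9·1+0=9,  q_0=9·0+1=1
…
a_8=1:  p_8=1·34813+27926=62739,  q_8=1·3776+3029=6805
a_9=4:  p_9=4·62739+34813=285769,  q_9=4·6805+3776=30996
fundamental: x₁=285769, y₁=30996  (since 81663921361 − 85·960752016 = 1)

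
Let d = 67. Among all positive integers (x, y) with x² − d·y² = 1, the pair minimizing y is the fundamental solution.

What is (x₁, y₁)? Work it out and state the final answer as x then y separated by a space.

48842 5967

√67 = [8; 5,2,1,1,7,1,1,2,5,16, …], period ℓ=10 (even) → k=9
i=0: a=8 ⇒ p=8, q=1
…
i=2: a=2 ⇒ p=90, q=11
…
i=8: a=2 ⇒ p=9053, q=1106
i=9: a=5 ⇒ p=48842, q=5967
(x₁, y₁) = (48842, 5967);  48842² − 67·5967² = 1 ✓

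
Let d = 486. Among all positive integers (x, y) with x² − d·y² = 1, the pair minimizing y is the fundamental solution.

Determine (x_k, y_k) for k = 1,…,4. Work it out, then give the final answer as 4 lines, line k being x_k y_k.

√486 → a₀=22, period (22,44); ℓ=2 even so k=1
i=0: a=22 ⇒ p=22, q=1
i=1: a=22 ⇒ p=485, q=22
(x₁, y₁) = (485, 22);  485² − 486·22² = 1 ✓
n=2: (485,22)∘(485,22) = (485·485+486·22·22, 485·22+22·485) = (470449,21340)
n=3: (470449,21340)∘(485,22) = (485·470449+486·22·21340, 485·21340+22·470449) = (456335045,20699778)
n=4: (456335045,20699778)∘(485,22) = (485·456335045+486·22·20699778, 485·20699778+22·456335045) = (442644523201,20078763320)

485 22
470449 21340
456335045 20699778
442644523201 20078763320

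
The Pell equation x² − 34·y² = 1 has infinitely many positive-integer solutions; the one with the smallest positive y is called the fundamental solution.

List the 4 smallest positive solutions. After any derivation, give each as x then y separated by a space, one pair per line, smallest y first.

d=34: √d = [5; 1,4,1,10] (ℓ=4, even), read p_3/q_3
step 0: (5, 1)  from 5·(1,0) + (0,1)
…
step 2: (29, 5)  from 4·(6,1) + (5,1)
step 3: (35, 6)  from 1·(29,5) + (6,1)
(x₁, y₁) = (35, 6);  35² − 34·6² = 1 ✓
k=2:  x_2 = 35·35+34·6·6 = 2449,  y_2 = 35·6+6·35 = 420
k=3:  x_3 = 35·2449+34·6·420 = 171395,  y_3 = 35·420+6·2449 = 29394
k=4:  x_4 = 35·171395+34·6·29394 = 11995201,  y_4 = 35·29394+6·171395 = 2057160

35 6
2449 420
171395 29394
11995201 2057160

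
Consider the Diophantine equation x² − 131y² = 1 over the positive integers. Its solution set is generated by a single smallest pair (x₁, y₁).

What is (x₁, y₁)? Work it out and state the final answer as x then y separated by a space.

d=131: √d = [11; 2,4,11,4,2,22] (ℓ=6, even), read p_5/q_5
k=0  a_k=11  p_k/q_k = 11/1
…
k=2  a_k=4  p_k/q_k = 103/9
k=3  a_k=11  p_k/q_k = 1156/101
k=4  a_k=4  p_k/q_k = 4727/413
k=5  a_k=2  p_k/q_k = 10610/927
→ (10610, 927).  Check: 10610²=112572100, 131·927²=112572099, difference 1.

10610 927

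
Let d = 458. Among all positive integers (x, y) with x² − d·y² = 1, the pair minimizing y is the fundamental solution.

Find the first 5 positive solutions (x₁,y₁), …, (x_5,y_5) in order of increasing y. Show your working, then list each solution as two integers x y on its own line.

√458 = [21; 2,2,42, …], period ℓ=3 (odd) → k=5
a_0=21:  p_0=21·1+0=21,  q_0=21·0+1=1
a_1=2:  p_1=2·21+1=43,  q_1=2·1+0=2
…
a_3=42:  p_3=42·107+43=4537,  q_3=42·5+2=212
a_4=2:  p_4=2·4537+107=9181,  q_4=2·212+5=429
a_5=2:  p_5=2·9181+4537=22899,  q_5=2·429+212=1070
fundamental: x₁=22899, y₁=1070  (since 524364201 − 458·1144900 = 1)
(x_2, y_2) = (22899·22899 + 458·1070·1070, 22899·1070 + 1070·22899) = (1048728401, 49003860)
(x_3, y_3) = (22899·1048728401 + 458·1070·49003860, 22899·49003860 + 1070·1048728401) = (48029663286099, 2244278779210)
(x_4, y_4) = (22899·48029663286099 + 458·1070·2244278779210, 22899·2244278779210 + 1070·48029663286099) = (2199662518128033601, 102783479481255720)
(x_5, y_5) = (22899·2199662518128033601 + 458·1070·102783479481255720, 22899·102783479481255720 + 1070·2199662518128033601) = (100740143957198019572499, 4707277791038270685350)

22899 1070
1048728401 49003860
48029663286099 2244278779210
2199662518128033601 102783479481255720
100740143957198019572499 4707277791038270685350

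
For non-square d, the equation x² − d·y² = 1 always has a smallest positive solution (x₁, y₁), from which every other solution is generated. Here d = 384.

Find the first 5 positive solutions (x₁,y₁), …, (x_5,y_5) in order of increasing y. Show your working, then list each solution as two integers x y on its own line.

4801 245
46099201 2352490
442644523201 22588608735
4250272665676801 216895818720980
40811117693184120001 2082633628770241225

√384 = [19; 1,1,2,9,2,1,1,38, …], period ℓ=8 (even) → k=7
a_0=19:  p_0=19·1+0=19,  q_0=19·0+1=1
…
a_3=2:  p_3=2·39+20=98,  q_3=2·2+1=5
…
a_5=2:  p_5=2·921+98=1940,  q_5=2·47+5=99
a_6=1:  p_6=1·1940+921=2861,  q_6=1·99+47=146
a_7=1:  p_7=1·2861+1940=4801,  q_7=1·146+99=245
(x₁, y₁) = (4801, 245);  4801² − 384·245² = 1 ✓
(4801+245√384)^2 = 46099201 + 2352490√384
(4801+245√384)^3 = 442644523201 + 22588608735√384
(4801+245√384)^4 = 4250272665676801 + 216895818720980√384
(4801+245√384)^5 = 40811117693184120001 + 2082633628770241225√384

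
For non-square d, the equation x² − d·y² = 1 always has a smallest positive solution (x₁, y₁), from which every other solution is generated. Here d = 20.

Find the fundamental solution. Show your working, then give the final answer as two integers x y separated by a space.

[4; 2,8] for √20; ℓ=2 ⇒ convergent index 1
step 0: (4, 1)  from 4·(1,0) + (0,1)
step 1: (9, 2)  from 2·(4,1) + (1,0)
fundamental: x₁=9, y₁=2  (since 81 − 20·4 = 1)

9 2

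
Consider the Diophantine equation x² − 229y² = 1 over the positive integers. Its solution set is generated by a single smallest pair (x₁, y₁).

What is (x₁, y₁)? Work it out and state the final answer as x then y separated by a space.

5848201 386460

d=229: √d = [15; 7,1,1,7,30] (ℓ=5, odd), read p_9/q_9
k=0  a_k=15  p_k/q_k = 15/1
k=1  a_k=7  p_k/q_k = 106/7
k=2  a_k=1  p_k/q_k = 121/8
k=3  a_k=1  p_k/q_k = 227/15
…
k=5  a_k=30  p_k/q_k = 51527/3405
k=6  a_k=7  p_k/q_k = 362399/23948
k=7  a_k=1  p_k/q_k = 413926/27353
k=8  a_k=1  p_k/q_k = 776325/51301
k=9  a_k=7  p_k/q_k = 5848201/386460
(x₁, y₁) = (5848201, 386460);  5848201² − 229·386460² = 1 ✓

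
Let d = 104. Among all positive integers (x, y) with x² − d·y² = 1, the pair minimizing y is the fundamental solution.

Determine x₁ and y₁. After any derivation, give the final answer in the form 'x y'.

51 5

d=104: √d = [10; 5,20] (ℓ=2, even), read p_1/q_1
a_0=10:  p_0=10·1+0=10,  q_0=10·0+1=1
a_1=5:  p_1=5·10+1=51,  q_1=5·1+0=5
→ (51, 5).  Check: 51²=2601, 104·5²=2600, difference 1.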